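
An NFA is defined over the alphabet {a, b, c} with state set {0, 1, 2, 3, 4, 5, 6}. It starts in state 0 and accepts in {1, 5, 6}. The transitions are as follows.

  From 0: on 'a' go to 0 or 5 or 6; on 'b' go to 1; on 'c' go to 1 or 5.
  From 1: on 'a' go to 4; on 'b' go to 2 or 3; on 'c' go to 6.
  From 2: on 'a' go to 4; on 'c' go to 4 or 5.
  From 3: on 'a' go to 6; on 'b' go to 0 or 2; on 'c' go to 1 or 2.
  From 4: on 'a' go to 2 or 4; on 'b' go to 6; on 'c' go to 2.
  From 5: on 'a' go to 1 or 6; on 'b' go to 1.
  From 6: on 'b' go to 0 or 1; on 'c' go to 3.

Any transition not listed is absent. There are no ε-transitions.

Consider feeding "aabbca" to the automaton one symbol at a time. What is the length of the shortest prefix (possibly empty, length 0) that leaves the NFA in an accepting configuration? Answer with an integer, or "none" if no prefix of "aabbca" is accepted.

1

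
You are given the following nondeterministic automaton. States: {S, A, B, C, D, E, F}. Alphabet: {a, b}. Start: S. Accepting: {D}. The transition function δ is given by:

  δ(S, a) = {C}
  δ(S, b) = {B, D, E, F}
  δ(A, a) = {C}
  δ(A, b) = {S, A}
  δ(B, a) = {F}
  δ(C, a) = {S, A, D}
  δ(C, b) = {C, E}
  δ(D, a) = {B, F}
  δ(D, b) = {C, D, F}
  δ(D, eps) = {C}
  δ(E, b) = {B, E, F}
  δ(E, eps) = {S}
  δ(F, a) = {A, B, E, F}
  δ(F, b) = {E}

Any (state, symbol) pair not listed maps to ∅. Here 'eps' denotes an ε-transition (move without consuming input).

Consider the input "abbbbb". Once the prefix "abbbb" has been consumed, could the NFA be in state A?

No

Start in {S}.
Read 'a': S→{C}; now {C}.
Read 'b': C→{C, E}; union {C, E}; ε-closure = {S, C, E}.
Read 'b': S→{B, D, E, F}, C→{C, E}, E→{B, E, F}; union {B, C, D, E, F}; ε-closure = {S, B, C, D, E, F}.
Read 'b': S→{B, D, E, F}, B→∅, C→{C, E}, D→{C, D, F}, E→{B, E, F}, F→{E}; union {B, C, D, E, F}; ε-closure = {S, B, C, D, E, F}.
Read 'b': S→{B, D, E, F}, B→∅, C→{C, E}, D→{C, D, F}, E→{B, E, F}, F→{E}; union {B, C, D, E, F}; ε-closure = {S, B, C, D, E, F}.
State A is not in {S, B, C, D, E, F}.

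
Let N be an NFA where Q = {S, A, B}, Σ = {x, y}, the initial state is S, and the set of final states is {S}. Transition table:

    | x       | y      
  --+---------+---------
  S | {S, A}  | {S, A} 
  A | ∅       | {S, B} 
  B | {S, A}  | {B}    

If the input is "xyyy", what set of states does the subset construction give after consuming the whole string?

Start in {S}.
Read 'x': S→{S, A}; now {S, A}.
Read 'y': S→{S, A}, A→{S, B}; now {S, A, B}.
Read 'y': S→{S, A}, A→{S, B}, B→{B}; now {S, A, B}.
Read 'y': S→{S, A}, A→{S, B}, B→{B}; now {S, A, B}.

{S, A, B}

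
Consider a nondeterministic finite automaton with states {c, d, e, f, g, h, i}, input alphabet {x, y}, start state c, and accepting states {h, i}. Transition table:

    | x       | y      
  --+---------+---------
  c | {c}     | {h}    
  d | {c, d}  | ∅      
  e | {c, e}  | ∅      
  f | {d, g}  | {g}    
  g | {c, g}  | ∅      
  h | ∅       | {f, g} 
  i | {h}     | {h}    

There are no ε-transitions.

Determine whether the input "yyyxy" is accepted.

Yes

Start in {c}.
Read 'y': {c} → {h}.
Read 'y': {h} → {f, g}.
Read 'y': {f, g} → {g}.
Read 'x': {g} → {c, g}.
Read 'y': {c, g} → {h}.
The final set {h} contains the accepting state h.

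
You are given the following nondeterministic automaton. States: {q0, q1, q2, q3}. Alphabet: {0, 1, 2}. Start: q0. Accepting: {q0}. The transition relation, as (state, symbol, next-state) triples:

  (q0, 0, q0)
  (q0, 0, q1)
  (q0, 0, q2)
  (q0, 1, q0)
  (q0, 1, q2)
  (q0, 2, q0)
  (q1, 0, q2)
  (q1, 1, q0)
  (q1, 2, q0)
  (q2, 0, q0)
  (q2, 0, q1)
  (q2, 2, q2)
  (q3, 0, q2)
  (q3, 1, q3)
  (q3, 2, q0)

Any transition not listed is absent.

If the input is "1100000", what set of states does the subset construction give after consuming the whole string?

Start in {q0}.
Read '1': q0→{q0, q2}; now {q0, q2}.
Read '1': q0→{q0, q2}, q2→∅; now {q0, q2}.
Read '0': q0→{q0, q1, q2}, q2→{q0, q1}; now {q0, q1, q2}.
Read '0': q0→{q0, q1, q2}, q1→{q2}, q2→{q0, q1}; now {q0, q1, q2}.
Read '0': q0→{q0, q1, q2}, q1→{q2}, q2→{q0, q1}; now {q0, q1, q2}.
Read '0': q0→{q0, q1, q2}, q1→{q2}, q2→{q0, q1}; now {q0, q1, q2}.
Read '0': q0→{q0, q1, q2}, q1→{q2}, q2→{q0, q1}; now {q0, q1, q2}.

{q0, q1, q2}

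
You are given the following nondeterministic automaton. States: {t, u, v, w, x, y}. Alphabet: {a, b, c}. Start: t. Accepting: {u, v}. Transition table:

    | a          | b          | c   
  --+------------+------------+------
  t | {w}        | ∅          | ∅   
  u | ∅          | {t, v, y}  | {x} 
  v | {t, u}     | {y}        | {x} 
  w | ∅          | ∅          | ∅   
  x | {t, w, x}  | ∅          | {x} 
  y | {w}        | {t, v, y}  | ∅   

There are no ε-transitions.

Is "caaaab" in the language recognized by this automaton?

No

Start in {t}.
Read 'c': {t} → ∅.
The set is empty and remains empty for the remaining 5 symbols.
The final set ∅ contains no accepting state.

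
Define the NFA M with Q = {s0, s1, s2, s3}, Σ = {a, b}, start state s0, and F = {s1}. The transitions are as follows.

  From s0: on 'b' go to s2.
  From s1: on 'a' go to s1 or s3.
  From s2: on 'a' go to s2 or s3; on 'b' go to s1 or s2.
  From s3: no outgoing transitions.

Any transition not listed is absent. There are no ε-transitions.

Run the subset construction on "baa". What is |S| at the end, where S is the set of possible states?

Start in {s0}.
Read 'b': s0→{s2}; now {s2}.
Read 'a': s2→{s2, s3}; now {s2, s3}.
Read 'a': s2→{s2, s3}, s3→∅; now {s2, s3}.
That set has 2 states.

2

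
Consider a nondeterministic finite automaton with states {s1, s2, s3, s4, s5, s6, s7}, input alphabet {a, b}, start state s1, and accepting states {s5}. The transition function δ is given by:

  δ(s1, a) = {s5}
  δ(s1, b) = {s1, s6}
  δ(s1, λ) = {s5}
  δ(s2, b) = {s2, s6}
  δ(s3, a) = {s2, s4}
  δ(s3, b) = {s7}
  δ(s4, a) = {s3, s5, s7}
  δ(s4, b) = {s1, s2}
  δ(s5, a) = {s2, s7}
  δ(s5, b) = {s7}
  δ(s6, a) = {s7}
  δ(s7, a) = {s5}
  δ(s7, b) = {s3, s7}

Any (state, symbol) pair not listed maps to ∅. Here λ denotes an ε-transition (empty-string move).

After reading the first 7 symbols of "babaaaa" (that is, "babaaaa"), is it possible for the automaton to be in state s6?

No

Start: ε-closure({s1}) = {s1, s5}.
Read 'b': s1→{s1, s6}, s5→{s7}; union {s1, s6, s7}; ε-closure = {s1, s5, s6, s7}.
Read 'a': s1→{s5}, s5→{s2, s7}, s6→{s7}, s7→{s5}; now {s2, s5, s7}.
Read 'b': s2→{s2, s6}, s5→{s7}, s7→{s3, s7}; now {s2, s3, s6, s7}.
Read 'a': s2→∅, s3→{s2, s4}, s6→{s7}, s7→{s5}; now {s2, s4, s5, s7}.
Read 'a': s2→∅, s4→{s3, s5, s7}, s5→{s2, s7}, s7→{s5}; now {s2, s3, s5, s7}.
Read 'a': s2→∅, s3→{s2, s4}, s5→{s2, s7}, s7→{s5}; now {s2, s4, s5, s7}.
Read 'a': s2→∅, s4→{s3, s5, s7}, s5→{s2, s7}, s7→{s5}; now {s2, s3, s5, s7}.
State s6 is not in {s2, s3, s5, s7}.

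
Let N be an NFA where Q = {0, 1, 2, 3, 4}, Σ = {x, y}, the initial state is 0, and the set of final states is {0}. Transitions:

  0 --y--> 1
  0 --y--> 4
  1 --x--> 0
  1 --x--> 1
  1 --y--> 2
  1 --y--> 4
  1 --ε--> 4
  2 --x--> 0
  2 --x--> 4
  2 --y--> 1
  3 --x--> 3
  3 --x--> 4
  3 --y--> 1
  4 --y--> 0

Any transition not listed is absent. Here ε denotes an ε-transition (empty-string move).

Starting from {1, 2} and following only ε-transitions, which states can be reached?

Begin with {1, 2}.
ε-move 1 → 4; add 4.

{1, 2, 4}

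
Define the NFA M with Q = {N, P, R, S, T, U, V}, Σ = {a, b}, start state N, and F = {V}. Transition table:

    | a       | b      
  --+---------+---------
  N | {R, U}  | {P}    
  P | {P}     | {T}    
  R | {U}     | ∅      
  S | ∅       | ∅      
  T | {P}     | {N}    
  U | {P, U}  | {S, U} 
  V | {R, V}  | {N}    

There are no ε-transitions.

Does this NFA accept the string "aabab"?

No

Start in {N}.
Read 'a': N→{R, U}; now {R, U}.
Read 'a': R→{U}, U→{P, U}; now {P, U}.
Read 'b': P→{T}, U→{S, U}; now {S, T, U}.
Read 'a': S→∅, T→{P}, U→{P, U}; now {P, U}.
Read 'b': P→{T}, U→{S, U}; now {S, T, U}.
The final set {S, T, U} contains no accepting state.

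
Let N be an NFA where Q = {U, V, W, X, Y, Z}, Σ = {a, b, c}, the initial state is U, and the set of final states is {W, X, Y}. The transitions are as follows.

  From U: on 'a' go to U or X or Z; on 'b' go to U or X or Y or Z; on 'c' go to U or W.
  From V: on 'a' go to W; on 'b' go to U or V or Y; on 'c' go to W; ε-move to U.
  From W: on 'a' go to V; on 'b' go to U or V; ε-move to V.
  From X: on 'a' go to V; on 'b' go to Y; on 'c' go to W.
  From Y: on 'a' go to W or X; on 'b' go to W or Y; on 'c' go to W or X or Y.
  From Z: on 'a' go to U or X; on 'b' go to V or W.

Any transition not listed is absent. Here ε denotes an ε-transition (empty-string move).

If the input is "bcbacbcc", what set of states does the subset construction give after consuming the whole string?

{U, V, W, X, Y}

Start in {U}.
Read 'b': U→{U, X, Y, Z}; now {U, X, Y, Z}.
Read 'c': U→{U, W}, X→{W}, Y→{W, X, Y}, Z→∅; union {U, W, X, Y}; ε-closure = {U, V, W, X, Y}.
Read 'b': U→{U, X, Y, Z}, V→{U, V, Y}, W→{U, V}, X→{Y}, Y→{W, Y}; now {U, V, W, X, Y, Z}.
Read 'a': U→{U, X, Z}, V→{W}, W→{V}, X→{V}, Y→{W, X}, Z→{U, X}; now {U, V, W, X, Z}.
Read 'c': U→{U, W}, V→{W}, W→∅, X→{W}, Z→∅; union {U, W}; ε-closure = {U, V, W}.
Read 'b': U→{U, X, Y, Z}, V→{U, V, Y}, W→{U, V}; now {U, V, X, Y, Z}.
Read 'c': U→{U, W}, V→{W}, X→{W}, Y→{W, X, Y}, Z→∅; union {U, W, X, Y}; ε-closure = {U, V, W, X, Y}.
Read 'c': U→{U, W}, V→{W}, W→∅, X→{W}, Y→{W, X, Y}; union {U, W, X, Y}; ε-closure = {U, V, W, X, Y}.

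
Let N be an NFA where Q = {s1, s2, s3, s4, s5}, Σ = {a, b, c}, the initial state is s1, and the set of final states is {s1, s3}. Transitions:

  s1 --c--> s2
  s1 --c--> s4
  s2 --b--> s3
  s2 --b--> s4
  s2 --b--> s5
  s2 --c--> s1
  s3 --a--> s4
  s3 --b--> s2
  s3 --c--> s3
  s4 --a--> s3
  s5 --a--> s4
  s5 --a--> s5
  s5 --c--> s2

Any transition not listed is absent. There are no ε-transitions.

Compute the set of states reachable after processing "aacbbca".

∅

Start in {s1}.
Read 'a': {s1} → ∅.
The set is empty and remains empty for the remaining 6 symbols.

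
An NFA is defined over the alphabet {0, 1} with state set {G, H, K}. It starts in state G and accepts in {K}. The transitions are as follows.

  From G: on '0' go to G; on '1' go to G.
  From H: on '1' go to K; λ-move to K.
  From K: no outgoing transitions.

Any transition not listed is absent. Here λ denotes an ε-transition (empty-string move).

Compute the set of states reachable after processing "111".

{G}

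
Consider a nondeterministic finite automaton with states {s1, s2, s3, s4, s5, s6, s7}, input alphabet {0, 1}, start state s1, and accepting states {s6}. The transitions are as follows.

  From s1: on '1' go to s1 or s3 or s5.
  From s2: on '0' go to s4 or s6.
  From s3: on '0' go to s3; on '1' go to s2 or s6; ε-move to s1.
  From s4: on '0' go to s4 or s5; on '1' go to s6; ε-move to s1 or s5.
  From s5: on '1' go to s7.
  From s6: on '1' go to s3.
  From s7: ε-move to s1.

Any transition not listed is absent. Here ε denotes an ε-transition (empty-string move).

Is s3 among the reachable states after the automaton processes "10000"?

Start in {s1}.
Read '1': s1→{s1, s3, s5}; now {s1, s3, s5}.
Read '0': s1→∅, s3→{s3}, s5→∅; union {s3}; ε-closure = {s1, s3}.
Read '0': s1→∅, s3→{s3}; union {s3}; ε-closure = {s1, s3}.
Read '0': s1→∅, s3→{s3}; union {s3}; ε-closure = {s1, s3}.
Read '0': s1→∅, s3→{s3}; union {s3}; ε-closure = {s1, s3}.
State s3 is in {s1, s3}.

Yes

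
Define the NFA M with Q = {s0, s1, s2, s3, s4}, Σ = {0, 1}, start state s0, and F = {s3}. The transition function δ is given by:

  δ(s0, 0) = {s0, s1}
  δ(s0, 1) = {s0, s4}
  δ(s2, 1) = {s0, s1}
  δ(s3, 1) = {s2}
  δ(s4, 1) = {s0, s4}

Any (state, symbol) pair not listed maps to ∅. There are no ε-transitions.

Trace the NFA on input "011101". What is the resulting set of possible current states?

{s0, s4}

Start in {s0}.
Read '0': {s0} → {s0, s1}.
Read '1': {s0, s1} → {s0, s4}.
Read '1': {s0, s4} → {s0, s4}.
Read '1': {s0, s4} → {s0, s4}.
Read '0': {s0, s4} → {s0, s1}.
Read '1': {s0, s1} → {s0, s4}.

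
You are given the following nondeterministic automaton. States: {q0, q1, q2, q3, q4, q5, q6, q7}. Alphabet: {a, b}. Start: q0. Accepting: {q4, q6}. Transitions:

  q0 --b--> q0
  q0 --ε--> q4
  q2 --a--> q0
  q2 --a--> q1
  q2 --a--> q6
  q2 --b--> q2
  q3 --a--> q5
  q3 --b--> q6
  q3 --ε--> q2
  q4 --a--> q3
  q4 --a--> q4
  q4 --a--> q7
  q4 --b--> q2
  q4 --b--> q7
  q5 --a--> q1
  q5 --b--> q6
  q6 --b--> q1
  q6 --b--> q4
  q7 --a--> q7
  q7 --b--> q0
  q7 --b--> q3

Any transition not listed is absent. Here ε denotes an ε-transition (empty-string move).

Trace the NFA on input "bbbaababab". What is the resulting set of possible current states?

Start: ε-closure({q0}) = {q0, q4}.
Read 'b': q0→{q0}, q4→{q2, q7}; union {q0, q2, q7}; ε-closure = {q0, q2, q4, q7}.
Read 'b': q0→{q0}, q2→{q2}, q4→{q2, q7}, q7→{q0, q3}; union {q0, q2, q3, q7}; ε-closure = {q0, q2, q3, q4, q7}.
Read 'b': q0→{q0}, q2→{q2}, q3→{q6}, q4→{q2, q7}, q7→{q0, q3}; union {q0, q2, q3, q6, q7}; ε-closure = {q0, q2, q3, q4, q6, q7}.
Read 'a': q0→∅, q2→{q0, q1, q6}, q3→{q5}, q4→{q3, q4, q7}, q6→∅, q7→{q7}; union {q0, q1, q3, q4, q5, q6, q7}; ε-closure = {q0, q1, q2, q3, q4, q5, q6, q7}.
Read 'a': q0→∅, q1→∅, q2→{q0, q1, q6}, q3→{q5}, q4→{q3, q4, q7}, q5→{q1}, q6→∅, q7→{q7}; union {q0, q1, q3, q4, q5, q6, q7}; ε-closure = {q0, q1, q2, q3, q4, q5, q6, q7}.
Read 'b': q0→{q0}, q1→∅, q2→{q2}, q3→{q6}, q4→{q2, q7}, q5→{q6}, q6→{q1, q4}, q7→{q0, q3}; now {q0, q1, q2, q3, q4, q6, q7}.
Read 'a': q0→∅, q1→∅, q2→{q0, q1, q6}, q3→{q5}, q4→{q3, q4, q7}, q6→∅, q7→{q7}; union {q0, q1, q3, q4, q5, q6, q7}; ε-closure = {q0, q1, q2, q3, q4, q5, q6, q7}.
Read 'b': q0→{q0}, q1→∅, q2→{q2}, q3→{q6}, q4→{q2, q7}, q5→{q6}, q6→{q1, q4}, q7→{q0, q3}; now {q0, q1, q2, q3, q4, q6, q7}.
Read 'a': q0→∅, q1→∅, q2→{q0, q1, q6}, q3→{q5}, q4→{q3, q4, q7}, q6→∅, q7→{q7}; union {q0, q1, q3, q4, q5, q6, q7}; ε-closure = {q0, q1, q2, q3, q4, q5, q6, q7}.
Read 'b': q0→{q0}, q1→∅, q2→{q2}, q3→{q6}, q4→{q2, q7}, q5→{q6}, q6→{q1, q4}, q7→{q0, q3}; now {q0, q1, q2, q3, q4, q6, q7}.

{q0, q1, q2, q3, q4, q6, q7}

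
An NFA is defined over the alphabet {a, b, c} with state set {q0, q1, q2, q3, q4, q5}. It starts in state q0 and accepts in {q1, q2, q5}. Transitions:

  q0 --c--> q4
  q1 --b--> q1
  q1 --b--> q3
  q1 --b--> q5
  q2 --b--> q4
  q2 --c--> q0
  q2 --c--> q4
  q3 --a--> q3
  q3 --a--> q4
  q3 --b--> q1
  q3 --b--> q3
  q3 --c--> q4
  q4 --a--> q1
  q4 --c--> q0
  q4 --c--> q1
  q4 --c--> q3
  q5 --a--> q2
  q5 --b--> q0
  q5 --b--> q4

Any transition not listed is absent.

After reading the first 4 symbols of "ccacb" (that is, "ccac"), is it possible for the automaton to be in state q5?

Start in {q0}.
Read 'c': {q0} → {q4}.
Read 'c': {q4} → {q0, q1, q3}.
Read 'a': {q0, q1, q3} → {q3, q4}.
Read 'c': {q3, q4} → {q0, q1, q3, q4}.
State q5 is not in {q0, q1, q3, q4}.

No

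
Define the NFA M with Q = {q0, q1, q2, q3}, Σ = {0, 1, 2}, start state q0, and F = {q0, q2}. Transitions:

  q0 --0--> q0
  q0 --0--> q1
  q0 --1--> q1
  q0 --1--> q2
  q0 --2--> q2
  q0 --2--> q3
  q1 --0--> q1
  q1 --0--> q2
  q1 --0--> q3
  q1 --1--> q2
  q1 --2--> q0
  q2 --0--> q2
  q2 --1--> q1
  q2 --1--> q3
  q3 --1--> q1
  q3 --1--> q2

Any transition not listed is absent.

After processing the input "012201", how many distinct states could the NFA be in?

2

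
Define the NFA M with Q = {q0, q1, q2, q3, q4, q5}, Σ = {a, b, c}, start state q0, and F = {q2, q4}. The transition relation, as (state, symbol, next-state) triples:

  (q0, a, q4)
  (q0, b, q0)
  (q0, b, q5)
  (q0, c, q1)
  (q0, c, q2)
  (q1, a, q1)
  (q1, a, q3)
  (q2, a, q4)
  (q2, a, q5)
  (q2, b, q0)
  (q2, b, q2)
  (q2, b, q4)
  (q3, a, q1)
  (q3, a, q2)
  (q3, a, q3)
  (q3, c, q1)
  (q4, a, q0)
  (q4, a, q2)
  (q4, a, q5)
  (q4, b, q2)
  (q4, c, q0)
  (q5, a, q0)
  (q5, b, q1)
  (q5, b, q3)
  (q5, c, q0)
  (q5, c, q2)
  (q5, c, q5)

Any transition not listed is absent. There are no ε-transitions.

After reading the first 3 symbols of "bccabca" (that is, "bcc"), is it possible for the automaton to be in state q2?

Start in {q0}.
Read 'b': {q0} → {q0, q5}.
Read 'c': {q0, q5} → {q0, q1, q2, q5}.
Read 'c': {q0, q1, q2, q5} → {q0, q1, q2, q5}.
State q2 is in {q0, q1, q2, q5}.

Yes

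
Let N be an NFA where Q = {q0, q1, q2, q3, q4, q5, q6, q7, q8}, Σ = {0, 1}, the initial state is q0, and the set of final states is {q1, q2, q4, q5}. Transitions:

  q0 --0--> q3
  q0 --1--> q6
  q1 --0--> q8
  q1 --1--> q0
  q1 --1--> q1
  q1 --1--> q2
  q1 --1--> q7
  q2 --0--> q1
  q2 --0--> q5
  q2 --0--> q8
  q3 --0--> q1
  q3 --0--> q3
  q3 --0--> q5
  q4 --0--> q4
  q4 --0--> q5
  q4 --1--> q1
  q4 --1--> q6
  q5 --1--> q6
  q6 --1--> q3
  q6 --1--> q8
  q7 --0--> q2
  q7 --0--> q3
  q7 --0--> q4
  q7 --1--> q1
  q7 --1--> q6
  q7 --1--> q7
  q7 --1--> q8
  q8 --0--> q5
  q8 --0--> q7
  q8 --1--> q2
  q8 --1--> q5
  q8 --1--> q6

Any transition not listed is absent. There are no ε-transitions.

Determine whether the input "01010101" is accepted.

Start in {q0}.
Read '0': q0→{q3}; now {q3}.
Read '1': q3→∅; now ∅.
The set is empty and remains empty for the remaining 6 symbols.
The final set ∅ contains no accepting state.

No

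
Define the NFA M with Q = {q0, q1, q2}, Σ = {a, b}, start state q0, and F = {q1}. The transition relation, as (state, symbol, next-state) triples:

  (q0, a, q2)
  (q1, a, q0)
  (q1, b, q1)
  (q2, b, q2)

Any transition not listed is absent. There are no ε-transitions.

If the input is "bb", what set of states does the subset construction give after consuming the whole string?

∅

Start in {q0}.
Read 'b': {q0} → ∅.
The set is empty and remains empty for the remaining 1 symbol.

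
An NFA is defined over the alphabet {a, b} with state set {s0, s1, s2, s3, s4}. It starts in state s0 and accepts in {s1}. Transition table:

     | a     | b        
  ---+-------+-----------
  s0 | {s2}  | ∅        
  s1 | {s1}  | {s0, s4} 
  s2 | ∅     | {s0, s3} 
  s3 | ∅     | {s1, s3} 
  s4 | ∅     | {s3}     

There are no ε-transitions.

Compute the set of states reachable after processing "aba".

{s2}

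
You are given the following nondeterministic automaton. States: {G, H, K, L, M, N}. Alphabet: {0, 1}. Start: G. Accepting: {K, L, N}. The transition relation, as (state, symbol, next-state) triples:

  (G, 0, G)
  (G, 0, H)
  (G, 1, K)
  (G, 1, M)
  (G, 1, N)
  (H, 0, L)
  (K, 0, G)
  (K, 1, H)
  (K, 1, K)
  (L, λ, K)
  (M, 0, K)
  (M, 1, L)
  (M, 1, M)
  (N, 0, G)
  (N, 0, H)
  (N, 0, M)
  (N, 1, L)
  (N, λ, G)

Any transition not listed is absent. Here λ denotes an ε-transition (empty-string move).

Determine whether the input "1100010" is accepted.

Start in {G}.
Read '1': {G} → {G, K, M, N}.
Read '1': {G, K, M, N} → {G, H, K, L, M, N}.
Read '0': {G, H, K, L, M, N} → {G, H, K, L, M}.
Read '0': {G, H, K, L, M} → {G, H, K, L}.
Read '0': {G, H, K, L} → {G, H, K, L}.
Read '1': {G, H, K, L} → {G, H, K, M, N}.
Read '0': {G, H, K, M, N} → {G, H, K, L, M}.
The final set {G, H, K, L, M} contains the accepting states K, L.

Yes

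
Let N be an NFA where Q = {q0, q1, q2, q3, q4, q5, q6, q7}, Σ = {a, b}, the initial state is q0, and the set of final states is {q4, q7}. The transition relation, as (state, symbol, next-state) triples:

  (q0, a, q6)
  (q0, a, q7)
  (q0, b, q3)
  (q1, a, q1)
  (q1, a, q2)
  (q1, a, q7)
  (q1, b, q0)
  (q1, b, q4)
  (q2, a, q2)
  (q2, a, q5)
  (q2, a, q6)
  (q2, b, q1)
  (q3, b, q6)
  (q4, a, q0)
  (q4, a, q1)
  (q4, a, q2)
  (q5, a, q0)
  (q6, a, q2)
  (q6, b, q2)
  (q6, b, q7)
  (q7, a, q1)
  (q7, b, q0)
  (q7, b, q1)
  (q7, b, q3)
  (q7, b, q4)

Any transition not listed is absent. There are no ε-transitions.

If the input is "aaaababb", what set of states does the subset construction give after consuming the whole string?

Start in {q0}.
Read 'a': {q0} → {q6, q7}.
Read 'a': {q6, q7} → {q1, q2}.
Read 'a': {q1, q2} → {q1, q2, q5, q6, q7}.
Read 'a': {q1, q2, q5, q6, q7} → {q0, q1, q2, q5, q6, q7}.
Read 'b': {q0, q1, q2, q5, q6, q7} → {q0, q1, q2, q3, q4, q7}.
Read 'a': {q0, q1, q2, q3, q4, q7} → {q0, q1, q2, q5, q6, q7}.
Read 'b': {q0, q1, q2, q5, q6, q7} → {q0, q1, q2, q3, q4, q7}.
Read 'b': {q0, q1, q2, q3, q4, q7} → {q0, q1, q3, q4, q6}.

{q0, q1, q3, q4, q6}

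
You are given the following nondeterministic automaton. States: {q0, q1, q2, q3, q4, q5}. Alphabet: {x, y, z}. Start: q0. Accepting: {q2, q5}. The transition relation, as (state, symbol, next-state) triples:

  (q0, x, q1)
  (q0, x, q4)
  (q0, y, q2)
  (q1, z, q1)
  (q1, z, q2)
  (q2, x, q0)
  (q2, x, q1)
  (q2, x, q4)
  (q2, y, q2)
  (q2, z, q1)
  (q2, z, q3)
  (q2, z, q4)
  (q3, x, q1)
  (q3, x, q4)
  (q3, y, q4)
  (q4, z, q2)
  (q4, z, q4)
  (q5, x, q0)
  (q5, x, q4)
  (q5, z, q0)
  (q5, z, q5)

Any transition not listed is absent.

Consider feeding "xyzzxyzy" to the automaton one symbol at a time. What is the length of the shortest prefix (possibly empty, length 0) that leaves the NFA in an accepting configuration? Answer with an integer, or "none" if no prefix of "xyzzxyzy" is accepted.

none

Start in {q0}.
Read 'x': q0→{q1, q4}; now {q1, q4}.
Read 'y': q1→∅, q4→∅; now ∅.
The set is empty and remains empty for the remaining 6 symbols.
No reachable set along the way intersects F.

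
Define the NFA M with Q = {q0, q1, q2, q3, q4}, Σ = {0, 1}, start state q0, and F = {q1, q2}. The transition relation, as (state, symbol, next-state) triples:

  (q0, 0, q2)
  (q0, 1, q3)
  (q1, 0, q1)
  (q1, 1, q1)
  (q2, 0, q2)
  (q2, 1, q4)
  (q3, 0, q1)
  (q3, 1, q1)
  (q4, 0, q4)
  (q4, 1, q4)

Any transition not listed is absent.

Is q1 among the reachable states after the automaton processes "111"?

Start in {q0}.
Read '1': {q0} → {q3}.
Read '1': {q3} → {q1}.
Read '1': {q1} → {q1}.
State q1 is in {q1}.

Yes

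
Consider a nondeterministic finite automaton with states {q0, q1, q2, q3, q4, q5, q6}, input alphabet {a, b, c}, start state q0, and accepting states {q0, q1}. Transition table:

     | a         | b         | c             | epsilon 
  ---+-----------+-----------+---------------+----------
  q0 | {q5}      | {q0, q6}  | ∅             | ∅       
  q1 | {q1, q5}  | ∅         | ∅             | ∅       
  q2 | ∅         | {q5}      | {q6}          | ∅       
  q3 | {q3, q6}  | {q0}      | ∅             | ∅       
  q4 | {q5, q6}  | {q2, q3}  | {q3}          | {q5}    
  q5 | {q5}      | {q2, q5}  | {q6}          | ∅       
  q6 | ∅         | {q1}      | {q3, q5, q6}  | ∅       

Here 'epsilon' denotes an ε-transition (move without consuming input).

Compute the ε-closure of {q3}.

{q3}

Begin with {q3}.
No ε-moves leave this set, so the closure equals the set itself.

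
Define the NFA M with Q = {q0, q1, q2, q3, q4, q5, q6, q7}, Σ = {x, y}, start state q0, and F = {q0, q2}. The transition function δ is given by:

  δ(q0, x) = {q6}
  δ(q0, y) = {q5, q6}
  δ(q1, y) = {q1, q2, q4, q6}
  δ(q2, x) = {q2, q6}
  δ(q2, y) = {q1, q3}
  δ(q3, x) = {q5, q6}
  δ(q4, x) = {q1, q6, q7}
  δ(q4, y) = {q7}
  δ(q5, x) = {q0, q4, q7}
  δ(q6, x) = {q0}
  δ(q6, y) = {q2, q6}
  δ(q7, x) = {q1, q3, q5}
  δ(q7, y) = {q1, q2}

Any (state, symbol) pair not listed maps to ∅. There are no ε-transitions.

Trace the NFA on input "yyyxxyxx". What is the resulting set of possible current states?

{q0, q1, q2, q3, q4, q5, q6, q7}

Start in {q0}.
Read 'y': {q0} → {q5, q6}.
Read 'y': {q5, q6} → {q2, q6}.
Read 'y': {q2, q6} → {q1, q2, q3, q6}.
Read 'x': {q1, q2, q3, q6} → {q0, q2, q5, q6}.
Read 'x': {q0, q2, q5, q6} → {q0, q2, q4, q6, q7}.
Read 'y': {q0, q2, q4, q6, q7} → {q1, q2, q3, q5, q6, q7}.
Read 'x': {q1, q2, q3, q5, q6, q7} → {q0, q1, q2, q3, q4, q5, q6, q7}.
Read 'x': {q0, q1, q2, q3, q4, q5, q6, q7} → {q0, q1, q2, q3, q4, q5, q6, q7}.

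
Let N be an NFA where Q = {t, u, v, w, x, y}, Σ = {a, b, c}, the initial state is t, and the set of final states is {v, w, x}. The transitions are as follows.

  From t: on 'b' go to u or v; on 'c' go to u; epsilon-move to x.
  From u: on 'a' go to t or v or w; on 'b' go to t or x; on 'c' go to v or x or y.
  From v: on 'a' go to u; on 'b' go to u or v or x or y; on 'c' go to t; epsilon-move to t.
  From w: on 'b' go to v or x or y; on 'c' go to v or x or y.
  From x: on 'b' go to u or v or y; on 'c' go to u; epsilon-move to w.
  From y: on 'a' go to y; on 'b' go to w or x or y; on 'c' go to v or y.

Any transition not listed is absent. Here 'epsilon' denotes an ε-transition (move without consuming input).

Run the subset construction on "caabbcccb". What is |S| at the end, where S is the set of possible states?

Start: ε-closure({t}) = {t, w, x}.
Read 'c': {t, w, x} → {t, u, v, w, x, y}.
Read 'a': {t, u, v, w, x, y} → {t, u, v, w, x, y}.
Read 'a': {t, u, v, w, x, y} → {t, u, v, w, x, y}.
Read 'b': {t, u, v, w, x, y} → {t, u, v, w, x, y}.
Read 'b': {t, u, v, w, x, y} → {t, u, v, w, x, y}.
Read 'c': {t, u, v, w, x, y} → {t, u, v, w, x, y}.
Read 'c': {t, u, v, w, x, y} → {t, u, v, w, x, y}.
Read 'c': {t, u, v, w, x, y} → {t, u, v, w, x, y}.
Read 'b': {t, u, v, w, x, y} → {t, u, v, w, x, y}.
That set has 6 states.

6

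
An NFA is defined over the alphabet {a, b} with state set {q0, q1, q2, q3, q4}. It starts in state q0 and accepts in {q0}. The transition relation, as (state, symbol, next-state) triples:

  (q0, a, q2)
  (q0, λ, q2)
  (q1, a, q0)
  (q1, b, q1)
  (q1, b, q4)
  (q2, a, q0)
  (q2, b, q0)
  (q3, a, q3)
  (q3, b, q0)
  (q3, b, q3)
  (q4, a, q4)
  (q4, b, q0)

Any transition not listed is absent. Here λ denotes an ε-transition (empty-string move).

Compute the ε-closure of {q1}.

{q1}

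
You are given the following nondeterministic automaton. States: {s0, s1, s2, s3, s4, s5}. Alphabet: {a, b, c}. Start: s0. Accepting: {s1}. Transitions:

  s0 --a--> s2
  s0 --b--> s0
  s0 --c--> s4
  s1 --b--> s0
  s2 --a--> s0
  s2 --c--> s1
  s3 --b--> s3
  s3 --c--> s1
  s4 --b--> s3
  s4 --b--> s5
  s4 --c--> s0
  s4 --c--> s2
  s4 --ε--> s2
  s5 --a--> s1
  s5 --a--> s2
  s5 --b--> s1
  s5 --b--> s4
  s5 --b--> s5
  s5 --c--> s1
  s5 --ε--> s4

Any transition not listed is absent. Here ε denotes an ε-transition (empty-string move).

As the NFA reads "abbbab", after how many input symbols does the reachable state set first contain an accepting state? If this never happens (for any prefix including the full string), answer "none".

Start in {s0}.
Read 'a': {s0} → {s2}.
Read 'b': {s2} → ∅.
The set is empty and remains empty for the remaining 4 symbols.
No reachable set along the way intersects F.

none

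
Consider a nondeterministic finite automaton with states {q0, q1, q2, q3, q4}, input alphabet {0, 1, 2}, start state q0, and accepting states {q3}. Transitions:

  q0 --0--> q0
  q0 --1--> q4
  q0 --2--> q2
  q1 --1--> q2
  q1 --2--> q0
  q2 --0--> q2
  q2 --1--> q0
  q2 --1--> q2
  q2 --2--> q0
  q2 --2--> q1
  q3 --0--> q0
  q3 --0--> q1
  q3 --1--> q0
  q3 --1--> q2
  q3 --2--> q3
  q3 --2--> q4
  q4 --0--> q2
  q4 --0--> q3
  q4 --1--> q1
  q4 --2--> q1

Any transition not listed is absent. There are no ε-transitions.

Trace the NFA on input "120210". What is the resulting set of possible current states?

∅

Start in {q0}.
Read '1': {q0} → {q4}.
Read '2': {q4} → {q1}.
Read '0': {q1} → ∅.
The set is empty and remains empty for the remaining 3 symbols.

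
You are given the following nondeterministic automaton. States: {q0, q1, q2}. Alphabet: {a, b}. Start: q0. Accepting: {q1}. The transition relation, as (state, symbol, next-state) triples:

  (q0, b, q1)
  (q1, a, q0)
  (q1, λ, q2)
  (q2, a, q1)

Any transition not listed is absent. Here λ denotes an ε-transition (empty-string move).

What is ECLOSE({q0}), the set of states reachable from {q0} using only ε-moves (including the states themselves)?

{q0}

Begin with {q0}.
No ε-moves leave this set, so the closure equals the set itself.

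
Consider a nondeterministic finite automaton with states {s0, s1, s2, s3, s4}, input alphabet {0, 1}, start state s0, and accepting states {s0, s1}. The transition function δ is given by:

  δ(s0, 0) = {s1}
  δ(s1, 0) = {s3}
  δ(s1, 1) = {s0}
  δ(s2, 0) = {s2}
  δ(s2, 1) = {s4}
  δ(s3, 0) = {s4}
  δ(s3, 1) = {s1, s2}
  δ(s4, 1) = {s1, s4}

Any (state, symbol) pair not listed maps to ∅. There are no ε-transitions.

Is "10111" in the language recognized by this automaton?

Start in {s0}.
Read '1': s0→∅; now ∅.
The set is empty and remains empty for the remaining 4 symbols.
The final set ∅ contains no accepting state.

No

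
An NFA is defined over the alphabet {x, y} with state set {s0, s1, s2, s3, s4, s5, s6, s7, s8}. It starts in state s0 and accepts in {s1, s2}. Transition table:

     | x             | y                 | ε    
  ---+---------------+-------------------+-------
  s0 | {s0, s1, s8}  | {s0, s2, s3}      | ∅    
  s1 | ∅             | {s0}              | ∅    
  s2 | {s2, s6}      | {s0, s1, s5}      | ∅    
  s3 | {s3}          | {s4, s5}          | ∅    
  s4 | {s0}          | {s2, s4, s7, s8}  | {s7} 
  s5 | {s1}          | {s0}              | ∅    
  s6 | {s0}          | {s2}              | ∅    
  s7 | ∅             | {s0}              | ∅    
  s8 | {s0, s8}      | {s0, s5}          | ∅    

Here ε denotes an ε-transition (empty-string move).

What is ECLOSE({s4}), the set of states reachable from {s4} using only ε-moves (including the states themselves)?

{s4, s7}

Begin with {s4}.
ε-move s4 → s7; add s7.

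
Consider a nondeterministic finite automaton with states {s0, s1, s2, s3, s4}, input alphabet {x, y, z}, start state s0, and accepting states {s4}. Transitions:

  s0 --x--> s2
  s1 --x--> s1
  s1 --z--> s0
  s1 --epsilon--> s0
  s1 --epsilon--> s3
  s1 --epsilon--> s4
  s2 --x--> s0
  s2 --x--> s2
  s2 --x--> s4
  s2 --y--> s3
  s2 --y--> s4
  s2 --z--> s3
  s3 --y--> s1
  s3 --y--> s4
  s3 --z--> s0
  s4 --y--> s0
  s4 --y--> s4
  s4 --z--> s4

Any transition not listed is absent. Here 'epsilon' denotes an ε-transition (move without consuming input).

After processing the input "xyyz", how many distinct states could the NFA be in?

2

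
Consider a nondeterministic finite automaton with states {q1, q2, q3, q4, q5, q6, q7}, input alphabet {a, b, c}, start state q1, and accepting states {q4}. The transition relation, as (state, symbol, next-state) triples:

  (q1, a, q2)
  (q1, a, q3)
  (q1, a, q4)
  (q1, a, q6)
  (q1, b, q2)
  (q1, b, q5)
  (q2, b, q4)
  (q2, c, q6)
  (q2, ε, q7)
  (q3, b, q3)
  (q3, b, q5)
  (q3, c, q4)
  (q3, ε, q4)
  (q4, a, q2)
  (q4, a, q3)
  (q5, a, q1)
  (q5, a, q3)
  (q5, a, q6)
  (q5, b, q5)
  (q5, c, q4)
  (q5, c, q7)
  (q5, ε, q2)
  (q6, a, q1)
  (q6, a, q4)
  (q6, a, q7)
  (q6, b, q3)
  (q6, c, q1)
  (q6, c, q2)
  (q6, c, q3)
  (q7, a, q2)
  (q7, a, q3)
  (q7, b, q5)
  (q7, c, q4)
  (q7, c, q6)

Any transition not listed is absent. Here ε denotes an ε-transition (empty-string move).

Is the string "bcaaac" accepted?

Yes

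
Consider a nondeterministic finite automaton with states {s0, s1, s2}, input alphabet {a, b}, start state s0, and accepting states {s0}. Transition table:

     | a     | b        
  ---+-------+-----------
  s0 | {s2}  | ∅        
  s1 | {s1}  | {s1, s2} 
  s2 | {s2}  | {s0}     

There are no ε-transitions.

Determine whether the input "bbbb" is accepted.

No

Start in {s0}.
Read 'b': s0→∅; now ∅.
The set is empty and remains empty for the remaining 3 symbols.
The final set ∅ contains no accepting state.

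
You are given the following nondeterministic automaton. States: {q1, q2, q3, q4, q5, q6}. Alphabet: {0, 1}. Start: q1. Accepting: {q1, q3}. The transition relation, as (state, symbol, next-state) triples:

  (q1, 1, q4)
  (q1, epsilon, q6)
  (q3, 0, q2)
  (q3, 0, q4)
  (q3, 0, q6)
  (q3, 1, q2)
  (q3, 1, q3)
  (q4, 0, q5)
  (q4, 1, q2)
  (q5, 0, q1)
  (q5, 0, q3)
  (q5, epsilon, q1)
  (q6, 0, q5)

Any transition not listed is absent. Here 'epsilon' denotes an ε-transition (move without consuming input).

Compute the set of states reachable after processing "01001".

Start: ε-closure({q1}) = {q1, q6}.
Read '0': q1→∅, q6→{q5}; union {q5}; ε-closure = {q1, q5, q6}.
Read '1': q1→{q4}, q5→∅, q6→∅; now {q4}.
Read '0': q4→{q5}; union {q5}; ε-closure = {q1, q5, q6}.
Read '0': q1→∅, q5→{q1, q3}, q6→{q5}; union {q1, q3, q5}; ε-closure = {q1, q3, q5, q6}.
Read '1': q1→{q4}, q3→{q2, q3}, q5→∅, q6→∅; now {q2, q3, q4}.

{q2, q3, q4}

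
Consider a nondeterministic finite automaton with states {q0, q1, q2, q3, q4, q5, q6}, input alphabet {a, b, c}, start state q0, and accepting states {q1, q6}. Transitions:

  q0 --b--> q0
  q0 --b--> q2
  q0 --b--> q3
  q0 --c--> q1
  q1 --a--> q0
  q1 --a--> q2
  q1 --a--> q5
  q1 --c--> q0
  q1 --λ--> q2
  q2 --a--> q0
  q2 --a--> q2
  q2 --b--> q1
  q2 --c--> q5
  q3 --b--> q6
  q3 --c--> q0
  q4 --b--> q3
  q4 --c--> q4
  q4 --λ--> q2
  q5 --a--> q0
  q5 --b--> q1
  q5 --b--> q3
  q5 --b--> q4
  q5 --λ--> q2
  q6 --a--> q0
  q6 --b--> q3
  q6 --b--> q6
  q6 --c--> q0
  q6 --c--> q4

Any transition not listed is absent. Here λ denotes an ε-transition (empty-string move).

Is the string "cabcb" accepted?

Yes

Start in {q0}.
Read 'c': q0→{q1}; union {q1}; ε-closure = {q1, q2}.
Read 'a': q1→{q0, q2, q5}, q2→{q0, q2}; now {q0, q2, q5}.
Read 'b': q0→{q0, q2, q3}, q2→{q1}, q5→{q1, q3, q4}; now {q0, q1, q2, q3, q4}.
Read 'c': q0→{q1}, q1→{q0}, q2→{q5}, q3→{q0}, q4→{q4}; union {q0, q1, q4, q5}; ε-closure = {q0, q1, q2, q4, q5}.
Read 'b': q0→{q0, q2, q3}, q1→∅, q2→{q1}, q4→{q3}, q5→{q1, q3, q4}; now {q0, q1, q2, q3, q4}.
The final set {q0, q1, q2, q3, q4} contains the accepting state q1.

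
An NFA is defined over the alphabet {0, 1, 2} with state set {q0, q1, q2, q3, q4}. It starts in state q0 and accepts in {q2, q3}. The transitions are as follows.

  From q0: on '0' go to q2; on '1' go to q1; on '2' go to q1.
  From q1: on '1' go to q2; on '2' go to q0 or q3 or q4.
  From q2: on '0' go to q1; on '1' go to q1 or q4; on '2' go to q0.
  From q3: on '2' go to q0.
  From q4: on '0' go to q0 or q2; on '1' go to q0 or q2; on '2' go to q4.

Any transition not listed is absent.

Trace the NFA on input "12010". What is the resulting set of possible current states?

{q0, q2}

Start in {q0}.
Read '1': q0→{q1}; now {q1}.
Read '2': q1→{q0, q3, q4}; now {q0, q3, q4}.
Read '0': q0→{q2}, q3→∅, q4→{q0, q2}; now {q0, q2}.
Read '1': q0→{q1}, q2→{q1, q4}; now {q1, q4}.
Read '0': q1→∅, q4→{q0, q2}; now {q0, q2}.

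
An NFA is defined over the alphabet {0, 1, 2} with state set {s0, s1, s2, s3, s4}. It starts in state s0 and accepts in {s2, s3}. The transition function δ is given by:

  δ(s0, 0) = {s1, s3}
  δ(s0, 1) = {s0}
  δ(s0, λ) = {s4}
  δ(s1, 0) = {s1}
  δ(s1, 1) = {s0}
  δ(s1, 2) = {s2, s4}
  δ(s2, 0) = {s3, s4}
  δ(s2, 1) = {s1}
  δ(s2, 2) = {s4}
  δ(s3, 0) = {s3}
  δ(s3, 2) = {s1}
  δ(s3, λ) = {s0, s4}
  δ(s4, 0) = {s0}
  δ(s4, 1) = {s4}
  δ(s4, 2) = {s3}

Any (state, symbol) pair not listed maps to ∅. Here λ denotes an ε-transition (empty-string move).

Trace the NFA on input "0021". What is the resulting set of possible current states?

Start: ε-closure({s0}) = {s0, s4}.
Read '0': {s0, s4} → {s0, s1, s3, s4}.
Read '0': {s0, s1, s3, s4} → {s0, s1, s3, s4}.
Read '2': {s0, s1, s3, s4} → {s0, s1, s2, s3, s4}.
Read '1': {s0, s1, s2, s3, s4} → {s0, s1, s4}.

{s0, s1, s4}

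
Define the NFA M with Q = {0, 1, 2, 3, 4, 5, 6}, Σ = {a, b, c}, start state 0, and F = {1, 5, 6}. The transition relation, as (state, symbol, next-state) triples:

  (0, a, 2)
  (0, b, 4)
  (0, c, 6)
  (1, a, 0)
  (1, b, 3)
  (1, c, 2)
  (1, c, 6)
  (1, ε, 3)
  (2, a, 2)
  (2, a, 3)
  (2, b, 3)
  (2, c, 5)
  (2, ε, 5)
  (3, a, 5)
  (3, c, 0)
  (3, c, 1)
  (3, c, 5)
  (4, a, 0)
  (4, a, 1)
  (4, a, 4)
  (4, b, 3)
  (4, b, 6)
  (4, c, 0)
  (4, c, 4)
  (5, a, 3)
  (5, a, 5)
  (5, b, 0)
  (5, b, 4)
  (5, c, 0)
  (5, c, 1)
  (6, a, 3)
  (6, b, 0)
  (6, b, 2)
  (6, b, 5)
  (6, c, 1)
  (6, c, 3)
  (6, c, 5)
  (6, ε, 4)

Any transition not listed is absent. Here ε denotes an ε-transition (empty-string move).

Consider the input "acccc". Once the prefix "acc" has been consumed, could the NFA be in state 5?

Yes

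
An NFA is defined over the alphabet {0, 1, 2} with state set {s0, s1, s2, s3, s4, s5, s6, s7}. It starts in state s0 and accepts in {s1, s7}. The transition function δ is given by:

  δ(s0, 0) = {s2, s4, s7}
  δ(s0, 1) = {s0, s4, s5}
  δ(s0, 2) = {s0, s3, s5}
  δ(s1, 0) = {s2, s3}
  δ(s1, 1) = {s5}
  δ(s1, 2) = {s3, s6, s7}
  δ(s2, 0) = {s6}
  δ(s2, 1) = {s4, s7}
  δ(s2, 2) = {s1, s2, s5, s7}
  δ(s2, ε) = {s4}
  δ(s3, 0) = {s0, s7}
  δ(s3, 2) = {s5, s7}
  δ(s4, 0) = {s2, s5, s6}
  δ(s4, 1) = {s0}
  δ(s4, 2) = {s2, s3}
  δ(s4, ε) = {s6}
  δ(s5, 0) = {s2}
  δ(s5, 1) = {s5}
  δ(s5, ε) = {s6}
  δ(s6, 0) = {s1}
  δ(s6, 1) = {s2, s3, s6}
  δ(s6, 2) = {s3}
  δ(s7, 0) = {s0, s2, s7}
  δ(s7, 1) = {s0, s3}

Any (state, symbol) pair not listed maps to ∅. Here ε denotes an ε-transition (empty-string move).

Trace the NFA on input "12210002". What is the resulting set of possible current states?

{s0, s1, s2, s3, s4, s5, s6, s7}

Start in {s0}.
Read '1': {s0} → {s0, s4, s5, s6}.
Read '2': {s0, s4, s5, s6} → {s0, s2, s3, s4, s5, s6}.
Read '2': {s0, s2, s3, s4, s5, s6} → {s0, s1, s2, s3, s4, s5, s6, s7}.
Read '1': {s0, s1, s2, s3, s4, s5, s6, s7} → {s0, s2, s3, s4, s5, s6, s7}.
Read '0': {s0, s2, s3, s4, s5, s6, s7} → {s0, s1, s2, s4, s5, s6, s7}.
Read '0': {s0, s1, s2, s4, s5, s6, s7} → {s0, s1, s2, s3, s4, s5, s6, s7}.
Read '0': {s0, s1, s2, s3, s4, s5, s6, s7} → {s0, s1, s2, s3, s4, s5, s6, s7}.
Read '2': {s0, s1, s2, s3, s4, s5, s6, s7} → {s0, s1, s2, s3, s4, s5, s6, s7}.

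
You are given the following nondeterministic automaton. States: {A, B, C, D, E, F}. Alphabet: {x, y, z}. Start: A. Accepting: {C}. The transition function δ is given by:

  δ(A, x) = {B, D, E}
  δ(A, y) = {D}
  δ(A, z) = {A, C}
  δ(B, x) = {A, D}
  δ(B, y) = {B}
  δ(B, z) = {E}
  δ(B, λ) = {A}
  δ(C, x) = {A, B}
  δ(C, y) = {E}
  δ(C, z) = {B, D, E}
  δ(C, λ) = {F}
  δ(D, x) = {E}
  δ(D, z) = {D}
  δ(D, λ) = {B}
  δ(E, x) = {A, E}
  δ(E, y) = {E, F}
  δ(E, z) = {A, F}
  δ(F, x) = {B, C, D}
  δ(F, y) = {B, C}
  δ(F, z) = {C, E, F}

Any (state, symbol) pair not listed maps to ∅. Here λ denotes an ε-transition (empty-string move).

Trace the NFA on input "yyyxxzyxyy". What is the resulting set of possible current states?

{A, B, C, D, E, F}

Start in {A}.
Read 'y': A→{D}; union {D}; ε-closure = {A, B, D}.
Read 'y': A→{D}, B→{B}, D→∅; union {B, D}; ε-closure = {A, B, D}.
Read 'y': A→{D}, B→{B}, D→∅; union {B, D}; ε-closure = {A, B, D}.
Read 'x': A→{B, D, E}, B→{A, D}, D→{E}; now {A, B, D, E}.
Read 'x': A→{B, D, E}, B→{A, D}, D→{E}, E→{A, E}; now {A, B, D, E}.
Read 'z': A→{A, C}, B→{E}, D→{D}, E→{A, F}; union {A, C, D, E, F}; ε-closure = {A, B, C, D, E, F}.
Read 'y': A→{D}, B→{B}, C→{E}, D→∅, E→{E, F}, F→{B, C}; union {B, C, D, E, F}; ε-closure = {A, B, C, D, E, F}.
Read 'x': A→{B, D, E}, B→{A, D}, C→{A, B}, D→{E}, E→{A, E}, F→{B, C, D}; union {A, B, C, D, E}; ε-closure = {A, B, C, D, E, F}.
Read 'y': A→{D}, B→{B}, C→{E}, D→∅, E→{E, F}, F→{B, C}; union {B, C, D, E, F}; ε-closure = {A, B, C, D, E, F}.
Read 'y': A→{D}, B→{B}, C→{E}, D→∅, E→{E, F}, F→{B, C}; union {B, C, D, E, F}; ε-closure = {A, B, C, D, E, F}.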